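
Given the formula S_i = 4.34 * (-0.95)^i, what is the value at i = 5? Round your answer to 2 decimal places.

S_5 = 4.34 * (-0.95)^5 ≈ 4.34 * -0.7738 ≈ -3.36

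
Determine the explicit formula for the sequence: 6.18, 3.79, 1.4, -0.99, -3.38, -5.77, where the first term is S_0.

Check differences: 3.79 - 6.18 = -2.39
1.4 - 3.79 = -2.39
Common difference d = -2.39.
First term a = 6.18.
Formula: S_i = 6.18 - 2.39*i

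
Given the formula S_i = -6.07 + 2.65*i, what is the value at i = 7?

S_7 = -6.07 + 2.65*7 = -6.07 + 18.55 = 12.48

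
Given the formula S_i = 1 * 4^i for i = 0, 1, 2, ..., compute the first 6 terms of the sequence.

This is a geometric sequence.
i=0: S_0 = 1 * 4^0 = 1
i=1: S_1 = 1 * 4^1 = 4
i=2: S_2 = 1 * 4^2 = 16
i=3: S_3 = 1 * 4^3 = 64
i=4: S_4 = 1 * 4^4 = 256
i=5: S_5 = 1 * 4^5 = 1024
The first 6 terms are: [1, 4, 16, 64, 256, 1024]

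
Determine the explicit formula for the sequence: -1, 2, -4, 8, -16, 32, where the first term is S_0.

Check ratios: 2 / -1 = -2.0
Common ratio r = -2.
First term a = -1.
Formula: S_i = -1 * (-2)^i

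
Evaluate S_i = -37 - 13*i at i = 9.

S_9 = -37 + -13*9 = -37 + -117 = -154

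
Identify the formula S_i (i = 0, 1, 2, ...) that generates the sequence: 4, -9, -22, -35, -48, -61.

Check differences: -9 - 4 = -13
-22 - -9 = -13
Common difference d = -13.
First term a = 4.
Formula: S_i = 4 - 13*i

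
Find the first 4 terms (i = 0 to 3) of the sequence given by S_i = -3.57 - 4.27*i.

This is an arithmetic sequence.
i=0: S_0 = -3.57 + -4.27*0 = -3.57
i=1: S_1 = -3.57 + -4.27*1 = -7.84
i=2: S_2 = -3.57 + -4.27*2 = -12.11
i=3: S_3 = -3.57 + -4.27*3 = -16.38
The first 4 terms are: [-3.57, -7.84, -12.11, -16.38]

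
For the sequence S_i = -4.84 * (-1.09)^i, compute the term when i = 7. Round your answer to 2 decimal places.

S_7 = -4.84 * (-1.09)^7 ≈ -4.84 * -1.828 ≈ 8.85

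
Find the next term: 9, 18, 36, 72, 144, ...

Ratios: 18 / 9 = 2.0
This is a geometric sequence with common ratio r = 2.
Next term = 144 * 2 = 288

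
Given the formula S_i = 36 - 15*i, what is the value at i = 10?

S_10 = 36 + -15*10 = 36 + -150 = -114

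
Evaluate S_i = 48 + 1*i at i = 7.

S_7 = 48 + 1*7 = 48 + 7 = 55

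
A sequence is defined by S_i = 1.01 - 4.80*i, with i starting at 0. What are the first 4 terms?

This is an arithmetic sequence.
i=0: S_0 = 1.01 + -4.8*0 = 1.01
i=1: S_1 = 1.01 + -4.8*1 = -3.79
i=2: S_2 = 1.01 + -4.8*2 = -8.59
i=3: S_3 = 1.01 + -4.8*3 = -13.39
The first 4 terms are: [1.01, -3.79, -8.59, -13.39]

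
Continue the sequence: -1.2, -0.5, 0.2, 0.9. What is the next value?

Differences: -0.5 - -1.2 = 0.7
This is an arithmetic sequence with common difference d = 0.7.
Next term = 0.9 + 0.7 = 1.6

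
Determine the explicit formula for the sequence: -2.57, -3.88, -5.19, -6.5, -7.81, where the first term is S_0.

Check differences: -3.88 - -2.57 = -1.31
-5.19 - -3.88 = -1.31
Common difference d = -1.31.
First term a = -2.57.
Formula: S_i = -2.57 - 1.31*i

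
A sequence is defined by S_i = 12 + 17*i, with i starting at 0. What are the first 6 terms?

This is an arithmetic sequence.
i=0: S_0 = 12 + 17*0 = 12
i=1: S_1 = 12 + 17*1 = 29
i=2: S_2 = 12 + 17*2 = 46
i=3: S_3 = 12 + 17*3 = 63
i=4: S_4 = 12 + 17*4 = 80
i=5: S_5 = 12 + 17*5 = 97
The first 6 terms are: [12, 29, 46, 63, 80, 97]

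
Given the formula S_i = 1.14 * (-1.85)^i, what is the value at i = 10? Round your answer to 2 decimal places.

S_10 = 1.14 * (-1.85)^10 ≈ 1.14 * 469.5883 ≈ 535.33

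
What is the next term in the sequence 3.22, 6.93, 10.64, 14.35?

Differences: 6.93 - 3.22 = 3.71
This is an arithmetic sequence with common difference d = 3.71.
Next term = 14.35 + 3.71 = 18.06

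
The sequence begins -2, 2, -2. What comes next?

Ratios: 2 / -2 = -1.0
This is a geometric sequence with common ratio r = -1.
Next term = -2 * -1 = 2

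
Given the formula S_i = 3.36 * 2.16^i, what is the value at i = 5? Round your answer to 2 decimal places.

S_5 = 3.36 * 2.16^5 ≈ 3.36 * 47.0185 ≈ 157.98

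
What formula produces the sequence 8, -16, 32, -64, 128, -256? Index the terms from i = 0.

Check ratios: -16 / 8 = -2.0
Common ratio r = -2.
First term a = 8.
Formula: S_i = 8 * (-2)^i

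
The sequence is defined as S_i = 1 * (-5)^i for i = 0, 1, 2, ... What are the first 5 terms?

This is a geometric sequence.
i=0: S_0 = 1 * (-5)^0 = 1
i=1: S_1 = 1 * (-5)^1 = -5
i=2: S_2 = 1 * (-5)^2 = 25
i=3: S_3 = 1 * (-5)^3 = -125
i=4: S_4 = 1 * (-5)^4 = 625
The first 5 terms are: [1, -5, 25, -125, 625]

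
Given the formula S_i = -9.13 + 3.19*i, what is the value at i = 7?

S_7 = -9.13 + 3.19*7 = -9.13 + 22.33 = 13.2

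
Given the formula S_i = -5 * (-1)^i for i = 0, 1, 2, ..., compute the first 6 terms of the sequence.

This is a geometric sequence.
i=0: S_0 = -5 * (-1)^0 = -5
i=1: S_1 = -5 * (-1)^1 = 5
i=2: S_2 = -5 * (-1)^2 = -5
i=3: S_3 = -5 * (-1)^3 = 5
i=4: S_4 = -5 * (-1)^4 = -5
i=5: S_5 = -5 * (-1)^5 = 5
The first 6 terms are: [-5, 5, -5, 5, -5, 5]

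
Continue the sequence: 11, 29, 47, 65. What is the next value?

Differences: 29 - 11 = 18
This is an arithmetic sequence with common difference d = 18.
Next term = 65 + 18 = 83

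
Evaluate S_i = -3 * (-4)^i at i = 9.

S_9 = -3 * (-4)^9 = -3 * -262144 = 786432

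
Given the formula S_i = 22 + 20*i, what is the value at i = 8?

S_8 = 22 + 20*8 = 22 + 160 = 182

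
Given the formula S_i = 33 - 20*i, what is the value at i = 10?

S_10 = 33 + -20*10 = 33 + -200 = -167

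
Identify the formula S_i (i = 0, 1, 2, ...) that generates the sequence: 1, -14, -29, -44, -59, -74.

Check differences: -14 - 1 = -15
-29 - -14 = -15
Common difference d = -15.
First term a = 1.
Formula: S_i = 1 - 15*i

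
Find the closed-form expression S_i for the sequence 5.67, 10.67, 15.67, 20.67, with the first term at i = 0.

Check differences: 10.67 - 5.67 = 5.0
15.67 - 10.67 = 5.0
Common difference d = 5.0.
First term a = 5.67.
Formula: S_i = 5.67 + 5.00*i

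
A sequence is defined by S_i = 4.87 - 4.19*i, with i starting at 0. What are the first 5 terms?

This is an arithmetic sequence.
i=0: S_0 = 4.87 + -4.19*0 = 4.87
i=1: S_1 = 4.87 + -4.19*1 = 0.68
i=2: S_2 = 4.87 + -4.19*2 = -3.51
i=3: S_3 = 4.87 + -4.19*3 = -7.7
i=4: S_4 = 4.87 + -4.19*4 = -11.89
The first 5 terms are: [4.87, 0.68, -3.51, -7.7, -11.89]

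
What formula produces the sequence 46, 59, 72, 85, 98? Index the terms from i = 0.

Check differences: 59 - 46 = 13
72 - 59 = 13
Common difference d = 13.
First term a = 46.
Formula: S_i = 46 + 13*i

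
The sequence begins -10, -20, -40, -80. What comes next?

Ratios: -20 / -10 = 2.0
This is a geometric sequence with common ratio r = 2.
Next term = -80 * 2 = -160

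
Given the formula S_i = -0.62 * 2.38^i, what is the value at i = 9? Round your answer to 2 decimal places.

S_9 = -0.62 * 2.38^9 ≈ -0.62 * 2450.1497 ≈ -1519.09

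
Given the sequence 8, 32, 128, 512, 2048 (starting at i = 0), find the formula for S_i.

Check ratios: 32 / 8 = 4.0
Common ratio r = 4.
First term a = 8.
Formula: S_i = 8 * 4^i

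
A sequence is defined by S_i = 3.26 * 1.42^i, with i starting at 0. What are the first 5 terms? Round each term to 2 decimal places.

This is a geometric sequence.
i=0: S_0 = 3.26 * 1.42^0 = 3.26
i=1: S_1 = 3.26 * 1.42^1 ≈ 4.63
i=2: S_2 = 3.26 * 1.42^2 ≈ 6.57
i=3: S_3 = 3.26 * 1.42^3 ≈ 9.33
i=4: S_4 = 3.26 * 1.42^4 ≈ 13.25
The first 5 terms are: [3.26, 4.63, 6.57, 9.33, 13.25]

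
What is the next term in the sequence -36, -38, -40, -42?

Differences: -38 - -36 = -2
This is an arithmetic sequence with common difference d = -2.
Next term = -42 + -2 = -44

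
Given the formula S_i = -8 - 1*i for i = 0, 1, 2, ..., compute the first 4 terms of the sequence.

This is an arithmetic sequence.
i=0: S_0 = -8 + -1*0 = -8
i=1: S_1 = -8 + -1*1 = -9
i=2: S_2 = -8 + -1*2 = -10
i=3: S_3 = -8 + -1*3 = -11
The first 4 terms are: [-8, -9, -10, -11]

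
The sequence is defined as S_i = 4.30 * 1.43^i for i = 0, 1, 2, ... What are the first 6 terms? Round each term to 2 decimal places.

This is a geometric sequence.
i=0: S_0 = 4.3 * 1.43^0 = 4.3
i=1: S_1 = 4.3 * 1.43^1 ≈ 6.15
i=2: S_2 = 4.3 * 1.43^2 ≈ 8.79
i=3: S_3 = 4.3 * 1.43^3 ≈ 12.57
i=4: S_4 = 4.3 * 1.43^4 ≈ 17.98
i=5: S_5 = 4.3 * 1.43^5 ≈ 25.71
The first 6 terms are: [4.3, 6.15, 8.79, 12.57, 17.98, 25.71]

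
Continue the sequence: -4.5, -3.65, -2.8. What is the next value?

Differences: -3.65 - -4.5 = 0.85
This is an arithmetic sequence with common difference d = 0.85.
Next term = -2.8 + 0.85 = -1.95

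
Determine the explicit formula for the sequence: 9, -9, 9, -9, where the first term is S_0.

Check ratios: -9 / 9 = -1.0
Common ratio r = -1.
First term a = 9.
Formula: S_i = 9 * (-1)^i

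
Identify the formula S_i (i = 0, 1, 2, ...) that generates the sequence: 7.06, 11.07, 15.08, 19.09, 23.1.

Check differences: 11.07 - 7.06 = 4.01
15.08 - 11.07 = 4.01
Common difference d = 4.01.
First term a = 7.06.
Formula: S_i = 7.06 + 4.01*i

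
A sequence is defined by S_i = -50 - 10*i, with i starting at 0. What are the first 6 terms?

This is an arithmetic sequence.
i=0: S_0 = -50 + -10*0 = -50
i=1: S_1 = -50 + -10*1 = -60
i=2: S_2 = -50 + -10*2 = -70
i=3: S_3 = -50 + -10*3 = -80
i=4: S_4 = -50 + -10*4 = -90
i=5: S_5 = -50 + -10*5 = -100
The first 6 terms are: [-50, -60, -70, -80, -90, -100]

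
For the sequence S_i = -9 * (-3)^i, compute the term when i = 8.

S_8 = -9 * (-3)^8 = -9 * 6561 = -59049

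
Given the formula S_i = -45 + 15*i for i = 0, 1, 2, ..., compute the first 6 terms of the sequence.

This is an arithmetic sequence.
i=0: S_0 = -45 + 15*0 = -45
i=1: S_1 = -45 + 15*1 = -30
i=2: S_2 = -45 + 15*2 = -15
i=3: S_3 = -45 + 15*3 = 0
i=4: S_4 = -45 + 15*4 = 15
i=5: S_5 = -45 + 15*5 = 30
The first 6 terms are: [-45, -30, -15, 0, 15, 30]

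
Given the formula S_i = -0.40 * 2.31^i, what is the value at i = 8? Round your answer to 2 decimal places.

S_8 = -0.4 * 2.31^8 ≈ -0.4 * 810.7666 ≈ -324.31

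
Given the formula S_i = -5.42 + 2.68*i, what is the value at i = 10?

S_10 = -5.42 + 2.68*10 = -5.42 + 26.8 = 21.38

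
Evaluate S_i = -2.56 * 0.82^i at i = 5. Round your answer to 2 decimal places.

S_5 = -2.56 * 0.82^5 ≈ -2.56 * 0.3707 ≈ -0.95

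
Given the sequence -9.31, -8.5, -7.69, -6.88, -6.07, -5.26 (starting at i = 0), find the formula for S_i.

Check differences: -8.5 - -9.31 = 0.81
-7.69 - -8.5 = 0.81
Common difference d = 0.81.
First term a = -9.31.
Formula: S_i = -9.31 + 0.81*i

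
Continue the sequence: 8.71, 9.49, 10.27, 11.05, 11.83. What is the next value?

Differences: 9.49 - 8.71 = 0.78
This is an arithmetic sequence with common difference d = 0.78.
Next term = 11.83 + 0.78 = 12.61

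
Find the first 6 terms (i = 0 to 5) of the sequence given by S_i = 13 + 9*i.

This is an arithmetic sequence.
i=0: S_0 = 13 + 9*0 = 13
i=1: S_1 = 13 + 9*1 = 22
i=2: S_2 = 13 + 9*2 = 31
i=3: S_3 = 13 + 9*3 = 40
i=4: S_4 = 13 + 9*4 = 49
i=5: S_5 = 13 + 9*5 = 58
The first 6 terms are: [13, 22, 31, 40, 49, 58]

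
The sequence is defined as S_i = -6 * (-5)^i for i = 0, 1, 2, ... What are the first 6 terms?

This is a geometric sequence.
i=0: S_0 = -6 * (-5)^0 = -6
i=1: S_1 = -6 * (-5)^1 = 30
i=2: S_2 = -6 * (-5)^2 = -150
i=3: S_3 = -6 * (-5)^3 = 750
i=4: S_4 = -6 * (-5)^4 = -3750
i=5: S_5 = -6 * (-5)^5 = 18750
The first 6 terms are: [-6, 30, -150, 750, -3750, 18750]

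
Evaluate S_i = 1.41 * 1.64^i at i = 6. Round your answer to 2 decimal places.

S_6 = 1.41 * 1.64^6 ≈ 1.41 * 19.4564 ≈ 27.43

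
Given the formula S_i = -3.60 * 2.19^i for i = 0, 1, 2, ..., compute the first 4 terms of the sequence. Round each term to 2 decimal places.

This is a geometric sequence.
i=0: S_0 = -3.6 * 2.19^0 = -3.6
i=1: S_1 = -3.6 * 2.19^1 ≈ -7.88
i=2: S_2 = -3.6 * 2.19^2 ≈ -17.27
i=3: S_3 = -3.6 * 2.19^3 ≈ -37.81
The first 4 terms are: [-3.6, -7.88, -17.27, -37.81]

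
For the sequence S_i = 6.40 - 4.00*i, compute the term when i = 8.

S_8 = 6.4 + -4.0*8 = 6.4 + -32.0 = -25.6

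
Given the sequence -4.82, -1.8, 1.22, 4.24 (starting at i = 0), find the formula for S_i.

Check differences: -1.8 - -4.82 = 3.02
1.22 - -1.8 = 3.02
Common difference d = 3.02.
First term a = -4.82.
Formula: S_i = -4.82 + 3.02*i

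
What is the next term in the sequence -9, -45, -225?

Ratios: -45 / -9 = 5.0
This is a geometric sequence with common ratio r = 5.
Next term = -225 * 5 = -1125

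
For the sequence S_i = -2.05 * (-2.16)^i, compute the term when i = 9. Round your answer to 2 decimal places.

S_9 = -2.05 * (-2.16)^9 ≈ -2.05 * -1023.4904 ≈ 2098.16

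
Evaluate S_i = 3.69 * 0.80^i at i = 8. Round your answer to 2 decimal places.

S_8 = 3.69 * 0.8^8 ≈ 3.69 * 0.1678 ≈ 0.62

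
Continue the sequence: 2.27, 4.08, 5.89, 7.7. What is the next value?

Differences: 4.08 - 2.27 = 1.81
This is an arithmetic sequence with common difference d = 1.81.
Next term = 7.7 + 1.81 = 9.51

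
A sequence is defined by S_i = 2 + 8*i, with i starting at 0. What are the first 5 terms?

This is an arithmetic sequence.
i=0: S_0 = 2 + 8*0 = 2
i=1: S_1 = 2 + 8*1 = 10
i=2: S_2 = 2 + 8*2 = 18
i=3: S_3 = 2 + 8*3 = 26
i=4: S_4 = 2 + 8*4 = 34
The first 5 terms are: [2, 10, 18, 26, 34]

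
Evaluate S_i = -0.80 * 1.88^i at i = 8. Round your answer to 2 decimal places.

S_8 = -0.8 * 1.88^8 ≈ -0.8 * 156.0496 ≈ -124.84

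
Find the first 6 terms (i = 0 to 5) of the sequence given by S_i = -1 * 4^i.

This is a geometric sequence.
i=0: S_0 = -1 * 4^0 = -1
i=1: S_1 = -1 * 4^1 = -4
i=2: S_2 = -1 * 4^2 = -16
i=3: S_3 = -1 * 4^3 = -64
i=4: S_4 = -1 * 4^4 = -256
i=5: S_5 = -1 * 4^5 = -1024
The first 6 terms are: [-1, -4, -16, -64, -256, -1024]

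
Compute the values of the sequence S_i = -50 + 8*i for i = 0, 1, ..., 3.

This is an arithmetic sequence.
i=0: S_0 = -50 + 8*0 = -50
i=1: S_1 = -50 + 8*1 = -42
i=2: S_2 = -50 + 8*2 = -34
i=3: S_3 = -50 + 8*3 = -26
The first 4 terms are: [-50, -42, -34, -26]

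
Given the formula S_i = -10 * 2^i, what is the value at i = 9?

S_9 = -10 * 2^9 = -10 * 512 = -5120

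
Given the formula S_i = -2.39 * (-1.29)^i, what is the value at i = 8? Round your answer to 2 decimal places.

S_8 = -2.39 * (-1.29)^8 ≈ -2.39 * 7.6686 ≈ -18.33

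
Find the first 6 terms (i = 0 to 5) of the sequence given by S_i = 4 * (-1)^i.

This is a geometric sequence.
i=0: S_0 = 4 * (-1)^0 = 4
i=1: S_1 = 4 * (-1)^1 = -4
i=2: S_2 = 4 * (-1)^2 = 4
i=3: S_3 = 4 * (-1)^3 = -4
i=4: S_4 = 4 * (-1)^4 = 4
i=5: S_5 = 4 * (-1)^5 = -4
The first 6 terms are: [4, -4, 4, -4, 4, -4]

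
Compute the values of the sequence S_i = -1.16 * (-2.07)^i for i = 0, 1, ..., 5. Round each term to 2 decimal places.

This is a geometric sequence.
i=0: S_0 = -1.16 * (-2.07)^0 = -1.16
i=1: S_1 = -1.16 * (-2.07)^1 ≈ 2.4
i=2: S_2 = -1.16 * (-2.07)^2 ≈ -4.97
i=3: S_3 = -1.16 * (-2.07)^3 ≈ 10.29
i=4: S_4 = -1.16 * (-2.07)^4 ≈ -21.3
i=5: S_5 = -1.16 * (-2.07)^5 ≈ 44.09
The first 6 terms are: [-1.16, 2.4, -4.97, 10.29, -21.3, 44.09]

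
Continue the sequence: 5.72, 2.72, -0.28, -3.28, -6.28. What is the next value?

Differences: 2.72 - 5.72 = -3.0
This is an arithmetic sequence with common difference d = -3.0.
Next term = -6.28 + -3.0 = -9.28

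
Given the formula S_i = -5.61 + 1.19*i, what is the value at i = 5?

S_5 = -5.61 + 1.19*5 = -5.61 + 5.95 = 0.34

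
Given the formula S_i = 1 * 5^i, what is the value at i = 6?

S_6 = 1 * 5^6 = 1 * 15625 = 15625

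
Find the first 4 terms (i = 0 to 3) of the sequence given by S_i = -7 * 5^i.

This is a geometric sequence.
i=0: S_0 = -7 * 5^0 = -7
i=1: S_1 = -7 * 5^1 = -35
i=2: S_2 = -7 * 5^2 = -175
i=3: S_3 = -7 * 5^3 = -875
The first 4 terms are: [-7, -35, -175, -875]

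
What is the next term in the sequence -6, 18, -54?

Ratios: 18 / -6 = -3.0
This is a geometric sequence with common ratio r = -3.
Next term = -54 * -3 = 162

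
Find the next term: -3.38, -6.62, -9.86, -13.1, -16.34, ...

Differences: -6.62 - -3.38 = -3.24
This is an arithmetic sequence with common difference d = -3.24.
Next term = -16.34 + -3.24 = -19.58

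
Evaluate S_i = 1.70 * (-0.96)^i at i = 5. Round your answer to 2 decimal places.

S_5 = 1.7 * (-0.96)^5 ≈ 1.7 * -0.8154 ≈ -1.39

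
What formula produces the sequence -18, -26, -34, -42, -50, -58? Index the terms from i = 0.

Check differences: -26 - -18 = -8
-34 - -26 = -8
Common difference d = -8.
First term a = -18.
Formula: S_i = -18 - 8*i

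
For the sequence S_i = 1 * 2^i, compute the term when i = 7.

S_7 = 1 * 2^7 = 1 * 128 = 128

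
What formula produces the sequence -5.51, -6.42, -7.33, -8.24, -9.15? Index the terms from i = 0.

Check differences: -6.42 - -5.51 = -0.91
-7.33 - -6.42 = -0.91
Common difference d = -0.91.
First term a = -5.51.
Formula: S_i = -5.51 - 0.91*i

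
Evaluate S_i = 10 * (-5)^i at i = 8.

S_8 = 10 * (-5)^8 = 10 * 390625 = 3906250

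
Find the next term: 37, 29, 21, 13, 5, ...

Differences: 29 - 37 = -8
This is an arithmetic sequence with common difference d = -8.
Next term = 5 + -8 = -3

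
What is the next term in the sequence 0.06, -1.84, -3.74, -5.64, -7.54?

Differences: -1.84 - 0.06 = -1.9
This is an arithmetic sequence with common difference d = -1.9.
Next term = -7.54 + -1.9 = -9.44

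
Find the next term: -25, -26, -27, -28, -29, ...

Differences: -26 - -25 = -1
This is an arithmetic sequence with common difference d = -1.
Next term = -29 + -1 = -30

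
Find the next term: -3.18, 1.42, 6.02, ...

Differences: 1.42 - -3.18 = 4.6
This is an arithmetic sequence with common difference d = 4.6.
Next term = 6.02 + 4.6 = 10.62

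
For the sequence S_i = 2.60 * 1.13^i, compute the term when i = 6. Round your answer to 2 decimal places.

S_6 = 2.6 * 1.13^6 ≈ 2.6 * 2.082 ≈ 5.41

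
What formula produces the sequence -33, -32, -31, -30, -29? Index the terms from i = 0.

Check differences: -32 - -33 = 1
-31 - -32 = 1
Common difference d = 1.
First term a = -33.
Formula: S_i = -33 + 1*i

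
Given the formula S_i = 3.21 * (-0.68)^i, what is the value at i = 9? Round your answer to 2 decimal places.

S_9 = 3.21 * (-0.68)^9 ≈ 3.21 * -0.0311 ≈ -0.1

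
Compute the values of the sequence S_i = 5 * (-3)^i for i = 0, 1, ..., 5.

This is a geometric sequence.
i=0: S_0 = 5 * (-3)^0 = 5
i=1: S_1 = 5 * (-3)^1 = -15
i=2: S_2 = 5 * (-3)^2 = 45
i=3: S_3 = 5 * (-3)^3 = -135
i=4: S_4 = 5 * (-3)^4 = 405
i=5: S_5 = 5 * (-3)^5 = -1215
The first 6 terms are: [5, -15, 45, -135, 405, -1215]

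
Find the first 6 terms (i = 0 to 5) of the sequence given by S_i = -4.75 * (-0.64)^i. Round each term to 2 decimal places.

This is a geometric sequence.
i=0: S_0 = -4.75 * (-0.64)^0 = -4.75
i=1: S_1 = -4.75 * (-0.64)^1 = 3.04
i=2: S_2 = -4.75 * (-0.64)^2 ≈ -1.95
i=3: S_3 = -4.75 * (-0.64)^3 ≈ 1.25
i=4: S_4 = -4.75 * (-0.64)^4 ≈ -0.8
i=5: S_5 = -4.75 * (-0.64)^5 ≈ 0.51
The first 6 terms are: [-4.75, 3.04, -1.95, 1.25, -0.8, 0.51]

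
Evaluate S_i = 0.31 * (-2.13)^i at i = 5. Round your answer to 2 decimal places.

S_5 = 0.31 * (-2.13)^5 ≈ 0.31 * -43.8428 ≈ -13.59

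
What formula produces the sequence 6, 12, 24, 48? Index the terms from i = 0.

Check ratios: 12 / 6 = 2.0
Common ratio r = 2.
First term a = 6.
Formula: S_i = 6 * 2^i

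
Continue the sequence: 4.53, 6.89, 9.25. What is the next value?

Differences: 6.89 - 4.53 = 2.36
This is an arithmetic sequence with common difference d = 2.36.
Next term = 9.25 + 2.36 = 11.61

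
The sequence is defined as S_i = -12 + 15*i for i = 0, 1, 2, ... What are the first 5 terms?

This is an arithmetic sequence.
i=0: S_0 = -12 + 15*0 = -12
i=1: S_1 = -12 + 15*1 = 3
i=2: S_2 = -12 + 15*2 = 18
i=3: S_3 = -12 + 15*3 = 33
i=4: S_4 = -12 + 15*4 = 48
The first 5 terms are: [-12, 3, 18, 33, 48]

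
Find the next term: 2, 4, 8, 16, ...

Ratios: 4 / 2 = 2.0
This is a geometric sequence with common ratio r = 2.
Next term = 16 * 2 = 32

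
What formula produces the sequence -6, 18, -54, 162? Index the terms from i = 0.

Check ratios: 18 / -6 = -3.0
Common ratio r = -3.
First term a = -6.
Formula: S_i = -6 * (-3)^i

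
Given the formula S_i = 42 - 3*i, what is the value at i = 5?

S_5 = 42 + -3*5 = 42 + -15 = 27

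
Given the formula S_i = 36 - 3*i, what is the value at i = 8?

S_8 = 36 + -3*8 = 36 + -24 = 12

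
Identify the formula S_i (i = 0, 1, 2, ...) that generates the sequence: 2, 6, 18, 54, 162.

Check ratios: 6 / 2 = 3.0
Common ratio r = 3.
First term a = 2.
Formula: S_i = 2 * 3^i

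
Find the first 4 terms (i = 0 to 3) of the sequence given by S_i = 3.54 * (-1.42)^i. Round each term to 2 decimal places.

This is a geometric sequence.
i=0: S_0 = 3.54 * (-1.42)^0 = 3.54
i=1: S_1 = 3.54 * (-1.42)^1 ≈ -5.03
i=2: S_2 = 3.54 * (-1.42)^2 ≈ 7.14
i=3: S_3 = 3.54 * (-1.42)^3 ≈ -10.14
The first 4 terms are: [3.54, -5.03, 7.14, -10.14]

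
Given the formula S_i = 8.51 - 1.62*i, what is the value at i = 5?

S_5 = 8.51 + -1.62*5 = 8.51 + -8.1 = 0.41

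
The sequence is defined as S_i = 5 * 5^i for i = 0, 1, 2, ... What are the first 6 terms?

This is a geometric sequence.
i=0: S_0 = 5 * 5^0 = 5
i=1: S_1 = 5 * 5^1 = 25
i=2: S_2 = 5 * 5^2 = 125
i=3: S_3 = 5 * 5^3 = 625
i=4: S_4 = 5 * 5^4 = 3125
i=5: S_5 = 5 * 5^5 = 15625
The first 6 terms are: [5, 25, 125, 625, 3125, 15625]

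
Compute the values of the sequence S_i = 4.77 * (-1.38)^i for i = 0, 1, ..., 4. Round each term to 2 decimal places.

This is a geometric sequence.
i=0: S_0 = 4.77 * (-1.38)^0 = 4.77
i=1: S_1 = 4.77 * (-1.38)^1 ≈ -6.58
i=2: S_2 = 4.77 * (-1.38)^2 ≈ 9.08
i=3: S_3 = 4.77 * (-1.38)^3 ≈ -12.54
i=4: S_4 = 4.77 * (-1.38)^4 ≈ 17.3
The first 5 terms are: [4.77, -6.58, 9.08, -12.54, 17.3]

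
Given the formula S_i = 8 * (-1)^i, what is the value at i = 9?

S_9 = 8 * (-1)^9 = 8 * -1 = -8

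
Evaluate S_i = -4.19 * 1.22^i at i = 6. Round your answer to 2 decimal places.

S_6 = -4.19 * 1.22^6 ≈ -4.19 * 3.2973 ≈ -13.82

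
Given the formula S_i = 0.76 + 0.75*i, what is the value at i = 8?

S_8 = 0.76 + 0.75*8 = 0.76 + 6.0 = 6.76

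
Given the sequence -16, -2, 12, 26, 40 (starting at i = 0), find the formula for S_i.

Check differences: -2 - -16 = 14
12 - -2 = 14
Common difference d = 14.
First term a = -16.
Formula: S_i = -16 + 14*i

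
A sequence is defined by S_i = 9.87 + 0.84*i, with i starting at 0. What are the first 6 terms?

This is an arithmetic sequence.
i=0: S_0 = 9.87 + 0.84*0 = 9.87
i=1: S_1 = 9.87 + 0.84*1 = 10.71
i=2: S_2 = 9.87 + 0.84*2 = 11.55
i=3: S_3 = 9.87 + 0.84*3 = 12.39
i=4: S_4 = 9.87 + 0.84*4 = 13.23
i=5: S_5 = 9.87 + 0.84*5 = 14.07
The first 6 terms are: [9.87, 10.71, 11.55, 12.39, 13.23, 14.07]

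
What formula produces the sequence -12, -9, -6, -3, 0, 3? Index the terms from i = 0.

Check differences: -9 - -12 = 3
-6 - -9 = 3
Common difference d = 3.
First term a = -12.
Formula: S_i = -12 + 3*i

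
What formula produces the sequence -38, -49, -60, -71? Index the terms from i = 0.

Check differences: -49 - -38 = -11
-60 - -49 = -11
Common difference d = -11.
First term a = -38.
Formula: S_i = -38 - 11*i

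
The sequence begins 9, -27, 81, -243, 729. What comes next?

Ratios: -27 / 9 = -3.0
This is a geometric sequence with common ratio r = -3.
Next term = 729 * -3 = -2187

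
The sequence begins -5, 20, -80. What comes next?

Ratios: 20 / -5 = -4.0
This is a geometric sequence with common ratio r = -4.
Next term = -80 * -4 = 320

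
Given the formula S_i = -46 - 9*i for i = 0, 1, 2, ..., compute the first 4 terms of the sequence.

This is an arithmetic sequence.
i=0: S_0 = -46 + -9*0 = -46
i=1: S_1 = -46 + -9*1 = -55
i=2: S_2 = -46 + -9*2 = -64
i=3: S_3 = -46 + -9*3 = -73
The first 4 terms are: [-46, -55, -64, -73]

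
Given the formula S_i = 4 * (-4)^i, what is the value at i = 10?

S_10 = 4 * (-4)^10 = 4 * 1048576 = 4194304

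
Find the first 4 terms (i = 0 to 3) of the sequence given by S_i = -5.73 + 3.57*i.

This is an arithmetic sequence.
i=0: S_0 = -5.73 + 3.57*0 = -5.73
i=1: S_1 = -5.73 + 3.57*1 = -2.16
i=2: S_2 = -5.73 + 3.57*2 = 1.41
i=3: S_3 = -5.73 + 3.57*3 = 4.98
The first 4 terms are: [-5.73, -2.16, 1.41, 4.98]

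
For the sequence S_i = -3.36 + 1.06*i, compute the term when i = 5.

S_5 = -3.36 + 1.06*5 = -3.36 + 5.3 = 1.94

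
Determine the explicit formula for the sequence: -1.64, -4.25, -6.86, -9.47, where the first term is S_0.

Check differences: -4.25 - -1.64 = -2.61
-6.86 - -4.25 = -2.61
Common difference d = -2.61.
First term a = -1.64.
Formula: S_i = -1.64 - 2.61*i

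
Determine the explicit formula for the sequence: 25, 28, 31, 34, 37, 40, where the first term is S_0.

Check differences: 28 - 25 = 3
31 - 28 = 3
Common difference d = 3.
First term a = 25.
Formula: S_i = 25 + 3*i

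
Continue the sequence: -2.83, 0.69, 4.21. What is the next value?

Differences: 0.69 - -2.83 = 3.52
This is an arithmetic sequence with common difference d = 3.52.
Next term = 4.21 + 3.52 = 7.73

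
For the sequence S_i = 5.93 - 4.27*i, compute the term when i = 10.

S_10 = 5.93 + -4.27*10 = 5.93 + -42.7 = -36.77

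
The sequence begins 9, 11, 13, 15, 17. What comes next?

Differences: 11 - 9 = 2
This is an arithmetic sequence with common difference d = 2.
Next term = 17 + 2 = 19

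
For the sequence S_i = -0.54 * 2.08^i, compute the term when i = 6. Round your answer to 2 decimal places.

S_6 = -0.54 * 2.08^6 ≈ -0.54 * 80.9804 ≈ -43.73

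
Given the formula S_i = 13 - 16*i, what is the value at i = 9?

S_9 = 13 + -16*9 = 13 + -144 = -131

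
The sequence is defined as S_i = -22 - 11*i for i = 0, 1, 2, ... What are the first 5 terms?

This is an arithmetic sequence.
i=0: S_0 = -22 + -11*0 = -22
i=1: S_1 = -22 + -11*1 = -33
i=2: S_2 = -22 + -11*2 = -44
i=3: S_3 = -22 + -11*3 = -55
i=4: S_4 = -22 + -11*4 = -66
The first 5 terms are: [-22, -33, -44, -55, -66]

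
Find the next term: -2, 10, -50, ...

Ratios: 10 / -2 = -5.0
This is a geometric sequence with common ratio r = -5.
Next term = -50 * -5 = 250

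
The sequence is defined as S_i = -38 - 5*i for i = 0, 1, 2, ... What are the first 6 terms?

This is an arithmetic sequence.
i=0: S_0 = -38 + -5*0 = -38
i=1: S_1 = -38 + -5*1 = -43
i=2: S_2 = -38 + -5*2 = -48
i=3: S_3 = -38 + -5*3 = -53
i=4: S_4 = -38 + -5*4 = -58
i=5: S_5 = -38 + -5*5 = -63
The first 6 terms are: [-38, -43, -48, -53, -58, -63]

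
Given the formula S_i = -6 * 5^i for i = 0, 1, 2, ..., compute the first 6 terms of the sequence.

This is a geometric sequence.
i=0: S_0 = -6 * 5^0 = -6
i=1: S_1 = -6 * 5^1 = -30
i=2: S_2 = -6 * 5^2 = -150
i=3: S_3 = -6 * 5^3 = -750
i=4: S_4 = -6 * 5^4 = -3750
i=5: S_5 = -6 * 5^5 = -18750
The first 6 terms are: [-6, -30, -150, -750, -3750, -18750]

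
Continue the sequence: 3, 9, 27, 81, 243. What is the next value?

Ratios: 9 / 3 = 3.0
This is a geometric sequence with common ratio r = 3.
Next term = 243 * 3 = 729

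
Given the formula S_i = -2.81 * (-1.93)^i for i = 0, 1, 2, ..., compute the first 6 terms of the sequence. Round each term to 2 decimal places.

This is a geometric sequence.
i=0: S_0 = -2.81 * (-1.93)^0 = -2.81
i=1: S_1 = -2.81 * (-1.93)^1 ≈ 5.42
i=2: S_2 = -2.81 * (-1.93)^2 ≈ -10.47
i=3: S_3 = -2.81 * (-1.93)^3 ≈ 20.2
i=4: S_4 = -2.81 * (-1.93)^4 ≈ -38.99
i=5: S_5 = -2.81 * (-1.93)^5 ≈ 75.25
The first 6 terms are: [-2.81, 5.42, -10.47, 20.2, -38.99, 75.25]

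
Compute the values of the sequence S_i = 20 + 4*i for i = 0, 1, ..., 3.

This is an arithmetic sequence.
i=0: S_0 = 20 + 4*0 = 20
i=1: S_1 = 20 + 4*1 = 24
i=2: S_2 = 20 + 4*2 = 28
i=3: S_3 = 20 + 4*3 = 32
The first 4 terms are: [20, 24, 28, 32]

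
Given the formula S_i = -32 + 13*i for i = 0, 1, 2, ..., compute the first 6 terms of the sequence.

This is an arithmetic sequence.
i=0: S_0 = -32 + 13*0 = -32
i=1: S_1 = -32 + 13*1 = -19
i=2: S_2 = -32 + 13*2 = -6
i=3: S_3 = -32 + 13*3 = 7
i=4: S_4 = -32 + 13*4 = 20
i=5: S_5 = -32 + 13*5 = 33
The first 6 terms are: [-32, -19, -6, 7, 20, 33]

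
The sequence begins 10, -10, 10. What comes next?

Ratios: -10 / 10 = -1.0
This is a geometric sequence with common ratio r = -1.
Next term = 10 * -1 = -10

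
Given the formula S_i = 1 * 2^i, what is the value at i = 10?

S_10 = 1 * 2^10 = 1 * 1024 = 1024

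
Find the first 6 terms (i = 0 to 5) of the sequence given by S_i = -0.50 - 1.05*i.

This is an arithmetic sequence.
i=0: S_0 = -0.5 + -1.05*0 = -0.5
i=1: S_1 = -0.5 + -1.05*1 = -1.55
i=2: S_2 = -0.5 + -1.05*2 = -2.6
i=3: S_3 = -0.5 + -1.05*3 = -3.65
i=4: S_4 = -0.5 + -1.05*4 = -4.7
i=5: S_5 = -0.5 + -1.05*5 = -5.75
The first 6 terms are: [-0.5, -1.55, -2.6, -3.65, -4.7, -5.75]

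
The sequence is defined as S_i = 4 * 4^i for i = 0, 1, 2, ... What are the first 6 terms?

This is a geometric sequence.
i=0: S_0 = 4 * 4^0 = 4
i=1: S_1 = 4 * 4^1 = 16
i=2: S_2 = 4 * 4^2 = 64
i=3: S_3 = 4 * 4^3 = 256
i=4: S_4 = 4 * 4^4 = 1024
i=5: S_5 = 4 * 4^5 = 4096
The first 6 terms are: [4, 16, 64, 256, 1024, 4096]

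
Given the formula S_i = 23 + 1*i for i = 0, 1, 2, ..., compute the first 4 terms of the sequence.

This is an arithmetic sequence.
i=0: S_0 = 23 + 1*0 = 23
i=1: S_1 = 23 + 1*1 = 24
i=2: S_2 = 23 + 1*2 = 25
i=3: S_3 = 23 + 1*3 = 26
The first 4 terms are: [23, 24, 25, 26]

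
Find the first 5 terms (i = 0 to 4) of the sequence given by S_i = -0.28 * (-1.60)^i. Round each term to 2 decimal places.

This is a geometric sequence.
i=0: S_0 = -0.28 * (-1.6)^0 = -0.28
i=1: S_1 = -0.28 * (-1.6)^1 ≈ 0.45
i=2: S_2 = -0.28 * (-1.6)^2 ≈ -0.72
i=3: S_3 = -0.28 * (-1.6)^3 ≈ 1.15
i=4: S_4 = -0.28 * (-1.6)^4 ≈ -1.84
The first 5 terms are: [-0.28, 0.45, -0.72, 1.15, -1.84]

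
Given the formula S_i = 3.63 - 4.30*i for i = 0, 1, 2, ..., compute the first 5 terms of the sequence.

This is an arithmetic sequence.
i=0: S_0 = 3.63 + -4.3*0 = 3.63
i=1: S_1 = 3.63 + -4.3*1 = -0.67
i=2: S_2 = 3.63 + -4.3*2 = -4.97
i=3: S_3 = 3.63 + -4.3*3 = -9.27
i=4: S_4 = 3.63 + -4.3*4 = -13.57
The first 5 terms are: [3.63, -0.67, -4.97, -9.27, -13.57]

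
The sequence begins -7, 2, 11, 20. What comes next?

Differences: 2 - -7 = 9
This is an arithmetic sequence with common difference d = 9.
Next term = 20 + 9 = 29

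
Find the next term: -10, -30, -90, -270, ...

Ratios: -30 / -10 = 3.0
This is a geometric sequence with common ratio r = 3.
Next term = -270 * 3 = -810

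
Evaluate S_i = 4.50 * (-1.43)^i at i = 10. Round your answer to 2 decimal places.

S_10 = 4.5 * (-1.43)^10 ≈ 4.5 * 35.7569 ≈ 160.91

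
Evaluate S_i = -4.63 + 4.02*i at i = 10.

S_10 = -4.63 + 4.02*10 = -4.63 + 40.2 = 35.57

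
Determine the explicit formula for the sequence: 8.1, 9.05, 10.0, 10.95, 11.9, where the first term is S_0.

Check differences: 9.05 - 8.1 = 0.95
10.0 - 9.05 = 0.95
Common difference d = 0.95.
First term a = 8.1.
Formula: S_i = 8.10 + 0.95*i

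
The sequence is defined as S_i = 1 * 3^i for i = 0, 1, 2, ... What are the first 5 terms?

This is a geometric sequence.
i=0: S_0 = 1 * 3^0 = 1
i=1: S_1 = 1 * 3^1 = 3
i=2: S_2 = 1 * 3^2 = 9
i=3: S_3 = 1 * 3^3 = 27
i=4: S_4 = 1 * 3^4 = 81
The first 5 terms are: [1, 3, 9, 27, 81]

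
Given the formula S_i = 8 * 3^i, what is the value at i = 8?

S_8 = 8 * 3^8 = 8 * 6561 = 52488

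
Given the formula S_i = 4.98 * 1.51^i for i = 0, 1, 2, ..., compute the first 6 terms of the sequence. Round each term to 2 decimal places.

This is a geometric sequence.
i=0: S_0 = 4.98 * 1.51^0 = 4.98
i=1: S_1 = 4.98 * 1.51^1 ≈ 7.52
i=2: S_2 = 4.98 * 1.51^2 ≈ 11.35
i=3: S_3 = 4.98 * 1.51^3 ≈ 17.15
i=4: S_4 = 4.98 * 1.51^4 ≈ 25.89
i=5: S_5 = 4.98 * 1.51^5 ≈ 39.09
The first 6 terms are: [4.98, 7.52, 11.35, 17.15, 25.89, 39.09]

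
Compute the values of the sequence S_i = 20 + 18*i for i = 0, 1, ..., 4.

This is an arithmetic sequence.
i=0: S_0 = 20 + 18*0 = 20
i=1: S_1 = 20 + 18*1 = 38
i=2: S_2 = 20 + 18*2 = 56
i=3: S_3 = 20 + 18*3 = 74
i=4: S_4 = 20 + 18*4 = 92
The first 5 terms are: [20, 38, 56, 74, 92]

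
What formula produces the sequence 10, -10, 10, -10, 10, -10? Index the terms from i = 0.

Check ratios: -10 / 10 = -1.0
Common ratio r = -1.
First term a = 10.
Formula: S_i = 10 * (-1)^i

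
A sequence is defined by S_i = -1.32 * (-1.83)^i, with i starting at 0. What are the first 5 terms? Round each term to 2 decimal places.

This is a geometric sequence.
i=0: S_0 = -1.32 * (-1.83)^0 = -1.32
i=1: S_1 = -1.32 * (-1.83)^1 ≈ 2.42
i=2: S_2 = -1.32 * (-1.83)^2 ≈ -4.42
i=3: S_3 = -1.32 * (-1.83)^3 ≈ 8.09
i=4: S_4 = -1.32 * (-1.83)^4 ≈ -14.8
The first 5 terms are: [-1.32, 2.42, -4.42, 8.09, -14.8]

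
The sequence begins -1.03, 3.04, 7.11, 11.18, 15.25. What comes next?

Differences: 3.04 - -1.03 = 4.07
This is an arithmetic sequence with common difference d = 4.07.
Next term = 15.25 + 4.07 = 19.32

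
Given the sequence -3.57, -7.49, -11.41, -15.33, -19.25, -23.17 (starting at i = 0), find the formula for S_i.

Check differences: -7.49 - -3.57 = -3.92
-11.41 - -7.49 = -3.92
Common difference d = -3.92.
First term a = -3.57.
Formula: S_i = -3.57 - 3.92*i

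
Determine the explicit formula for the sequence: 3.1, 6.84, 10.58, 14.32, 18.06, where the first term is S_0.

Check differences: 6.84 - 3.1 = 3.74
10.58 - 6.84 = 3.74
Common difference d = 3.74.
First term a = 3.1.
Formula: S_i = 3.10 + 3.74*i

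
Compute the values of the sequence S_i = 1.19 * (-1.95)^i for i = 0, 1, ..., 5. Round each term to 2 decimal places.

This is a geometric sequence.
i=0: S_0 = 1.19 * (-1.95)^0 = 1.19
i=1: S_1 = 1.19 * (-1.95)^1 ≈ -2.32
i=2: S_2 = 1.19 * (-1.95)^2 ≈ 4.52
i=3: S_3 = 1.19 * (-1.95)^3 ≈ -8.82
i=4: S_4 = 1.19 * (-1.95)^4 ≈ 17.21
i=5: S_5 = 1.19 * (-1.95)^5 ≈ -33.55
The first 6 terms are: [1.19, -2.32, 4.52, -8.82, 17.21, -33.55]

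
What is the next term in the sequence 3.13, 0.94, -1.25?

Differences: 0.94 - 3.13 = -2.19
This is an arithmetic sequence with common difference d = -2.19.
Next term = -1.25 + -2.19 = -3.44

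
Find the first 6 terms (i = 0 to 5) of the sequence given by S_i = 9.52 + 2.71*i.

This is an arithmetic sequence.
i=0: S_0 = 9.52 + 2.71*0 = 9.52
i=1: S_1 = 9.52 + 2.71*1 = 12.23
i=2: S_2 = 9.52 + 2.71*2 = 14.94
i=3: S_3 = 9.52 + 2.71*3 = 17.65
i=4: S_4 = 9.52 + 2.71*4 = 20.36
i=5: S_5 = 9.52 + 2.71*5 = 23.07
The first 6 terms are: [9.52, 12.23, 14.94, 17.65, 20.36, 23.07]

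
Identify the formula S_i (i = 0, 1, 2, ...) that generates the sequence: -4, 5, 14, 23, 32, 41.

Check differences: 5 - -4 = 9
14 - 5 = 9
Common difference d = 9.
First term a = -4.
Formula: S_i = -4 + 9*i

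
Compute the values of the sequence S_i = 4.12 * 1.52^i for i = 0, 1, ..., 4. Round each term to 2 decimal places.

This is a geometric sequence.
i=0: S_0 = 4.12 * 1.52^0 = 4.12
i=1: S_1 = 4.12 * 1.52^1 ≈ 6.26
i=2: S_2 = 4.12 * 1.52^2 ≈ 9.52
i=3: S_3 = 4.12 * 1.52^3 ≈ 14.47
i=4: S_4 = 4.12 * 1.52^4 ≈ 21.99
The first 5 terms are: [4.12, 6.26, 9.52, 14.47, 21.99]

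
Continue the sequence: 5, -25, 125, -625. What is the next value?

Ratios: -25 / 5 = -5.0
This is a geometric sequence with common ratio r = -5.
Next term = -625 * -5 = 3125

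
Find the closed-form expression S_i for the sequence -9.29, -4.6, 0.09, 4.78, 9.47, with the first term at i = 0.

Check differences: -4.6 - -9.29 = 4.69
0.09 - -4.6 = 4.69
Common difference d = 4.69.
First term a = -9.29.
Formula: S_i = -9.29 + 4.69*i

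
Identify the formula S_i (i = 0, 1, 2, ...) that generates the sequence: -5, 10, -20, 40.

Check ratios: 10 / -5 = -2.0
Common ratio r = -2.
First term a = -5.
Formula: S_i = -5 * (-2)^i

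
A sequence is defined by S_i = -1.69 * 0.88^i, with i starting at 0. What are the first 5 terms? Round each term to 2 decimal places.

This is a geometric sequence.
i=0: S_0 = -1.69 * 0.88^0 = -1.69
i=1: S_1 = -1.69 * 0.88^1 ≈ -1.49
i=2: S_2 = -1.69 * 0.88^2 ≈ -1.31
i=3: S_3 = -1.69 * 0.88^3 ≈ -1.15
i=4: S_4 = -1.69 * 0.88^4 ≈ -1.01
The first 5 terms are: [-1.69, -1.49, -1.31, -1.15, -1.01]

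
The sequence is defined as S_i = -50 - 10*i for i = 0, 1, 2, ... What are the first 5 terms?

This is an arithmetic sequence.
i=0: S_0 = -50 + -10*0 = -50
i=1: S_1 = -50 + -10*1 = -60
i=2: S_2 = -50 + -10*2 = -70
i=3: S_3 = -50 + -10*3 = -80
i=4: S_4 = -50 + -10*4 = -90
The first 5 terms are: [-50, -60, -70, -80, -90]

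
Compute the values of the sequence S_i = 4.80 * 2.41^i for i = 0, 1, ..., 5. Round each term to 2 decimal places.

This is a geometric sequence.
i=0: S_0 = 4.8 * 2.41^0 = 4.8
i=1: S_1 = 4.8 * 2.41^1 ≈ 11.57
i=2: S_2 = 4.8 * 2.41^2 ≈ 27.88
i=3: S_3 = 4.8 * 2.41^3 ≈ 67.19
i=4: S_4 = 4.8 * 2.41^4 ≈ 161.92
i=5: S_5 = 4.8 * 2.41^5 ≈ 390.24
The first 6 terms are: [4.8, 11.57, 27.88, 67.19, 161.92, 390.24]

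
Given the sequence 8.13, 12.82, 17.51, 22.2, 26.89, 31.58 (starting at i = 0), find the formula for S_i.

Check differences: 12.82 - 8.13 = 4.69
17.51 - 12.82 = 4.69
Common difference d = 4.69.
First term a = 8.13.
Formula: S_i = 8.13 + 4.69*i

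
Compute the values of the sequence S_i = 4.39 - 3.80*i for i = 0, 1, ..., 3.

This is an arithmetic sequence.
i=0: S_0 = 4.39 + -3.8*0 = 4.39
i=1: S_1 = 4.39 + -3.8*1 = 0.59
i=2: S_2 = 4.39 + -3.8*2 = -3.21
i=3: S_3 = 4.39 + -3.8*3 = -7.01
The first 4 terms are: [4.39, 0.59, -3.21, -7.01]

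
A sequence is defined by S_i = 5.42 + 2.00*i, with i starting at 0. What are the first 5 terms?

This is an arithmetic sequence.
i=0: S_0 = 5.42 + 2.0*0 = 5.42
i=1: S_1 = 5.42 + 2.0*1 = 7.42
i=2: S_2 = 5.42 + 2.0*2 = 9.42
i=3: S_3 = 5.42 + 2.0*3 = 11.42
i=4: S_4 = 5.42 + 2.0*4 = 13.42
The first 5 terms are: [5.42, 7.42, 9.42, 11.42, 13.42]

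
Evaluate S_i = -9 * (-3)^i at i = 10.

S_10 = -9 * (-3)^10 = -9 * 59049 = -531441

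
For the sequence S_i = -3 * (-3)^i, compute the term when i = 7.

S_7 = -3 * (-3)^7 = -3 * -2187 = 6561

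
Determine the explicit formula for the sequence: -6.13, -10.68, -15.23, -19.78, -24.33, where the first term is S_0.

Check differences: -10.68 - -6.13 = -4.55
-15.23 - -10.68 = -4.55
Common difference d = -4.55.
First term a = -6.13.
Formula: S_i = -6.13 - 4.55*i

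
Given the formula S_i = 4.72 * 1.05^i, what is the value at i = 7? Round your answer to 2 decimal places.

S_7 = 4.72 * 1.05^7 ≈ 4.72 * 1.4071 ≈ 6.64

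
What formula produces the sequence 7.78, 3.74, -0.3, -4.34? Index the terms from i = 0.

Check differences: 3.74 - 7.78 = -4.04
-0.3 - 3.74 = -4.04
Common difference d = -4.04.
First term a = 7.78.
Formula: S_i = 7.78 - 4.04*i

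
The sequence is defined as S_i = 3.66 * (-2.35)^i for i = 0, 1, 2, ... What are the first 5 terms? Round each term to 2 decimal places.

This is a geometric sequence.
i=0: S_0 = 3.66 * (-2.35)^0 = 3.66
i=1: S_1 = 3.66 * (-2.35)^1 ≈ -8.6
i=2: S_2 = 3.66 * (-2.35)^2 ≈ 20.21
i=3: S_3 = 3.66 * (-2.35)^3 ≈ -47.5
i=4: S_4 = 3.66 * (-2.35)^4 ≈ 111.62
The first 5 terms are: [3.66, -8.6, 20.21, -47.5, 111.62]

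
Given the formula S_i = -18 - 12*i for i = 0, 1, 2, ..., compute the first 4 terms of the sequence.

This is an arithmetic sequence.
i=0: S_0 = -18 + -12*0 = -18
i=1: S_1 = -18 + -12*1 = -30
i=2: S_2 = -18 + -12*2 = -42
i=3: S_3 = -18 + -12*3 = -54
The first 4 terms are: [-18, -30, -42, -54]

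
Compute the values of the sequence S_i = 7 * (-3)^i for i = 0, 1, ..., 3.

This is a geometric sequence.
i=0: S_0 = 7 * (-3)^0 = 7
i=1: S_1 = 7 * (-3)^1 = -21
i=2: S_2 = 7 * (-3)^2 = 63
i=3: S_3 = 7 * (-3)^3 = -189
The first 4 terms are: [7, -21, 63, -189]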